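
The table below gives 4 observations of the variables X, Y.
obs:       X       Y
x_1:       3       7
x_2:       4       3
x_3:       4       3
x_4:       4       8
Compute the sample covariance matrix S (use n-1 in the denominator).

Step 1 — column means:
  mean(X) = (3 + 4 + 4 + 4) / 4 = 15/4 = 3.75
  mean(Y) = (7 + 3 + 3 + 8) / 4 = 21/4 = 5.25

Step 2 — sample covariance S[i,j] = (1/(n-1)) · Σ_k (x_{k,i} - mean_i) · (x_{k,j} - mean_j), with n-1 = 3.
  S[X,X] = ((-0.75)·(-0.75) + (0.25)·(0.25) + (0.25)·(0.25) + (0.25)·(0.25)) / 3 = 0.75/3 = 0.25
  S[X,Y] = ((-0.75)·(1.75) + (0.25)·(-2.25) + (0.25)·(-2.25) + (0.25)·(2.75)) / 3 = -1.75/3 = -0.5833
  S[Y,Y] = ((1.75)·(1.75) + (-2.25)·(-2.25) + (-2.25)·(-2.25) + (2.75)·(2.75)) / 3 = 20.75/3 = 6.9167

S is symmetric (S[j,i] = S[i,j]). Assembling:

S = [[0.25, -0.5833],
 [-0.5833, 6.9167]]


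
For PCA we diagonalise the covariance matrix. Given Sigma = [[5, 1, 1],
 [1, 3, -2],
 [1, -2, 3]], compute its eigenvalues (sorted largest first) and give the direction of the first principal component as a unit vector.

Step 1 — characteristic polynomial p(λ) = det(λI - Sigma) = λ³ - tr·λ² + c_1·λ - det, where tr = trace, c_1 = sum of the principal 2×2 minors, det = det(Sigma):
  tr = 5 + 3 + 3 = 11,
  c_1 = (5·3 - (1)²) + (5·3 - (1)²) + (3·3 - (-2)²) = 14 + 14 + 5 = 33,
  det = 5·(3·3 - (-2)²) - (1)·((1)·3 - (-2)·(1)) + (1)·((1)·(-2) - 3·(1)) = 5·(5) - (1)·(5) + (1)·(-5) = 15.
  So p(λ) = λ³ - 11λ² + 33λ - 15.
Step 2 — look for an integer root (rational root theorem: any rational root is an integer divisor of 15). Testing λ = 5:
  p(5) = 125 - 275 + 165 - 15 = 0  ✓
  Dividing out (λ - 5): p(λ) = (λ - 5)(λ² - 6λ + 3).
Step 3 — remaining eigenvalues from the quadratic λ² - 6λ + 3 = 0:
  Δ = 6² - 4·3 = 36 - 12 = 24,  λ = (6 ± √24)/2 = (6 ± 4.899)/2 ≈ 5.4495 or 0.5505.
  Sorted: λ_1 = 5.4495,  λ_2 = 5,  λ_3 = 0.5505  (check: sum = 11 = tr ✓).

Step 4 — unit eigenvector for λ_1 ≈ 5.4495: v spans the null space of (Sigma - λ_1 I), whose rows are
  r_1 = (-0.4495, 1, 1),  r_2 = (1, -2.4495, -2),  r_3 = (1, -2, -2.4495).
  v is orthogonal to every row, so take v ∝ r_1 × r_2 = ((1)·(-2) - (1)·(-2.4495), (1)·(1) - (-0.4495)·(-2), (-0.4495)·(-2.4495) - (1)·(1)) ≈ (0.4495, 0.101, 0.101).
  Let u = (0.4495, 0.101, 0.101).
  ||u|| = √((0.4495)² + (0.101)² + (0.101)²) = √(0.2225) ≈ 0.4716,  v_1 = u/||u|| ≈ (0.953, 0.2142, 0.2142) (||v_1|| = 1).

λ_1 = 5.4495,  λ_2 = 5,  λ_3 = 0.5505;  v_1 ≈ (0.953, 0.2142, 0.2142)


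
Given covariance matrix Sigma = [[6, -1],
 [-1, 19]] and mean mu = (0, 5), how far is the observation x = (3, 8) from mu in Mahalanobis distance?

Step 1 — centre the observation: (x - mu) = (3, 3).

Step 2 — invert Sigma. det(Sigma) = 6·19 - (-1)² = 113.
  Sigma^{-1} = (1/det) · [[d, -b], [-b, a]] = [[0.1681, 0.0088],
 [0.0088, 0.0531]].

Step 3 — form the quadratic (x - mu)^T · Sigma^{-1} · (x - mu):
  Sigma^{-1} · (x - mu) = (0.531, 0.1858).
  (x - mu)^T · [Sigma^{-1} · (x - mu)] = (3)·(0.531) + (3)·(0.1858) = 2.1504.

Step 4 — take square root: d = √(2.1504) ≈ 1.4664.

d(x, mu) = √(2.1504) ≈ 1.4664


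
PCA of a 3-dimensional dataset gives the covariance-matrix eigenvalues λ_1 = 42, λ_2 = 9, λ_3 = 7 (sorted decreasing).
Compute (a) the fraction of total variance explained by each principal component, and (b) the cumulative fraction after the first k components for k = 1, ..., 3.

Step 1 — total variance = trace(Sigma) = Σ λ_i = 42 + 9 + 7 = 58.

Step 2 — fraction explained by component i = λ_i / Σ λ:
  PC1: 42/58 = 0.7241
  PC2: 9/58 = 0.1552
  PC3: 7/58 = 0.1207

Step 3 — cumulative fraction after k components = (λ_1 + ... + λ_k) / Σ λ:
  k = 1: 42/58 = 0.7241
  k = 2: (42 + 9)/58 = 51/58 = 0.8793
  k = 3: (42 + 9 + 7)/58 = 58/58 = 1

Summary (fraction, with percent):

explained: PC1 0.7241 (72.41%), PC2 0.1552 (15.52%), PC3 0.1207 (12.07%);  cumulative: 0.7241, 0.8793, 1


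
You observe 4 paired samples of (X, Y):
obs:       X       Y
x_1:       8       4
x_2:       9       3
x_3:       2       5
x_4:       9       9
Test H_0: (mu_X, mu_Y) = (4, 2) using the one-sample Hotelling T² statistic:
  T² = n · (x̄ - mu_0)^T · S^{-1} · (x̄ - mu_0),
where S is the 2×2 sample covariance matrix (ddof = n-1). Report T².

Step 1 — sample mean vector:
  mean(X) = (8 + 9 + 2 + 9) / 4 = 28/4 = 7
  mean(Y) = (4 + 3 + 5 + 9) / 4 = 21/4 = 5.25
  x̄ = (7, 5.25),  deviation x̄ - mu_0 = (7, 5.25) - (4, 2) = (3, 3.25).

Step 2 — sample covariance matrix, S[i,j] = (1/(n-1)) · Σ_k (x_{k,i} - mean_i) · (x_{k,j} - mean_j), divisor n-1 = 3:
  S[X,X] = ((1)·(1) + (2)·(2) + (-5)·(-5) + (2)·(2)) / 3 = 34/3 = 11.3333
  S[X,Y] = ((1)·(-1.25) + (2)·(-2.25) + (-5)·(-0.25) + (2)·(3.75)) / 3 = 3/3 = 1
  S[Y,Y] = ((-1.25)·(-1.25) + (-2.25)·(-2.25) + (-0.25)·(-0.25) + (3.75)·(3.75)) / 3 = 20.75/3 = 6.9167
  S = [[11.3333, 1],
 [1, 6.9167]].

Step 3 — invert S. det(S) = 11.3333·6.9167 - (1)² = 77.3889.
  S^{-1} = (1/det) · [[d, -b], [-b, a]] = [[0.0894, -0.0129],
 [-0.0129, 0.1464]].

Step 4 — quadratic form (x̄ - mu_0)^T · S^{-1} · (x̄ - mu_0):
  S^{-1} · (x̄ - mu_0) = (0.2261, 0.4372),
  (x̄ - mu_0)^T · [...] = (3)·(0.2261) + (3.25)·(0.4372) = 2.0992.

Step 5 — scale by n: T² = 4 · 2.0992 = 8.397.

T² ≈ 8.397


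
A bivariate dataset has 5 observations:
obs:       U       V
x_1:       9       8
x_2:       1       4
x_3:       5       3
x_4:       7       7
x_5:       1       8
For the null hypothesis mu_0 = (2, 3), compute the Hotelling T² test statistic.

Step 1 — sample mean vector:
  mean(U) = (9 + 1 + 5 + 7 + 1) / 5 = 23/5 = 4.6
  mean(V) = (8 + 4 + 3 + 7 + 8) / 5 = 30/5 = 6
  x̄ = (4.6, 6),  deviation x̄ - mu_0 = (4.6, 6) - (2, 3) = (2.6, 3).

Step 2 — sample covariance matrix, S[i,j] = (1/(n-1)) · Σ_k (x_{k,i} - mean_i) · (x_{k,j} - mean_j), divisor n-1 = 4:
  S[U,U] = ((4.4)·(4.4) + (-3.6)·(-3.6) + (0.4)·(0.4) + (2.4)·(2.4) + (-3.6)·(-3.6)) / 4 = 51.2/4 = 12.8
  S[U,V] = ((4.4)·(2) + (-3.6)·(-2) + (0.4)·(-3) + (2.4)·(1) + (-3.6)·(2)) / 4 = 10/4 = 2.5
  S[V,V] = ((2)·(2) + (-2)·(-2) + (-3)·(-3) + (1)·(1) + (2)·(2)) / 4 = 22/4 = 5.5
  S = [[12.8, 2.5],
 [2.5, 5.5]].

Step 3 — invert S. det(S) = 12.8·5.5 - (2.5)² = 64.15.
  S^{-1} = (1/det) · [[d, -b], [-b, a]] = [[0.0857, -0.039],
 [-0.039, 0.1995]].

Step 4 — quadratic form (x̄ - mu_0)^T · S^{-1} · (x̄ - mu_0):
  S^{-1} · (x̄ - mu_0) = (0.106, 0.4973),
  (x̄ - mu_0)^T · [...] = (2.6)·(0.106) + (3)·(0.4973) = 1.7674.

Step 5 — scale by n: T² = 5 · 1.7674 = 8.8371.

T² ≈ 8.8371


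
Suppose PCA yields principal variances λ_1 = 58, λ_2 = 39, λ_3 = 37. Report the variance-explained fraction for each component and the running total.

Step 1 — total variance = trace(Sigma) = Σ λ_i = 58 + 39 + 37 = 134.

Step 2 — fraction explained by component i = λ_i / Σ λ:
  PC1: 58/134 = 0.4328
  PC2: 39/134 = 0.291
  PC3: 37/134 = 0.2761

Step 3 — cumulative fraction after k components = (λ_1 + ... + λ_k) / Σ λ:
  k = 1: 58/134 = 0.4328
  k = 2: (58 + 39)/134 = 97/134 = 0.7239
  k = 3: (58 + 39 + 37)/134 = 134/134 = 1

Summary (fraction, with percent):

explained: PC1 0.4328 (43.28%), PC2 0.291 (29.1%), PC3 0.2761 (27.61%);  cumulative: 0.4328, 0.7239, 1


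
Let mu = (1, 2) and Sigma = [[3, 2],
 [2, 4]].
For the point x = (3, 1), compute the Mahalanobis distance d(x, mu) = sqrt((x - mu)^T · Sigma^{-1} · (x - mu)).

Step 1 — centre the observation: (x - mu) = (2, -1).

Step 2 — invert Sigma. det(Sigma) = 3·4 - (2)² = 8.
  Sigma^{-1} = (1/det) · [[d, -b], [-b, a]] = [[0.5, -0.25],
 [-0.25, 0.375]].

Step 3 — form the quadratic (x - mu)^T · Sigma^{-1} · (x - mu):
  Sigma^{-1} · (x - mu) = (1.25, -0.875).
  (x - mu)^T · [Sigma^{-1} · (x - mu)] = (2)·(1.25) + (-1)·(-0.875) = 3.375.

Step 4 — take square root: d = √(3.375) ≈ 1.8371.

d(x, mu) = √(3.375) ≈ 1.8371


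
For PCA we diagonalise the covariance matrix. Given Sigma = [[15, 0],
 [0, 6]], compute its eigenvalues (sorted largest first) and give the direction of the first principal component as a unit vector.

Step 1 — characteristic polynomial of 2×2 Sigma:
  det(Sigma - λI) = λ² - trace · λ + det = 0.
  trace = 15 + 6 = 21, det = 15·6 - (0)² = 90.
Step 2 — discriminant:
  Δ = trace² - 4·det = 441 - 360 = 81.
Step 3 — eigenvalues:
  λ = (trace ± √Δ)/2 = (21 ± 9)/2,
  λ_1 = 15,  λ_2 = 6.

Step 4 — unit eigenvector for λ_1: Sigma is diagonal, so its eigenvectors are the coordinate axes. λ_1 = 15 is the diagonal entry on the first coordinate axis, hence
  v_1 = (1, 0) (||v_1|| = 1).

λ_1 = 15,  λ_2 = 6;  v_1 ≈ (1, 0)


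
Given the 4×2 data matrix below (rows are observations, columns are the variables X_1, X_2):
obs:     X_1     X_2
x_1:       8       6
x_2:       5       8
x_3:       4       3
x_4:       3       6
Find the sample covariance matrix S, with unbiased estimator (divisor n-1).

Step 1 — column means:
  mean(X_1) = (8 + 5 + 4 + 3) / 4 = 20/4 = 5
  mean(X_2) = (6 + 8 + 3 + 6) / 4 = 23/4 = 5.75

Step 2 — sample covariance S[i,j] = (1/(n-1)) · Σ_k (x_{k,i} - mean_i) · (x_{k,j} - mean_j), with n-1 = 3.
  S[X_1,X_1] = ((3)·(3) + (0)·(0) + (-1)·(-1) + (-2)·(-2)) / 3 = 14/3 = 4.6667
  S[X_1,X_2] = ((3)·(0.25) + (0)·(2.25) + (-1)·(-2.75) + (-2)·(0.25)) / 3 = 3/3 = 1
  S[X_2,X_2] = ((0.25)·(0.25) + (2.25)·(2.25) + (-2.75)·(-2.75) + (0.25)·(0.25)) / 3 = 12.75/3 = 4.25

S is symmetric (S[j,i] = S[i,j]). Assembling:

S = [[4.6667, 1],
 [1, 4.25]]


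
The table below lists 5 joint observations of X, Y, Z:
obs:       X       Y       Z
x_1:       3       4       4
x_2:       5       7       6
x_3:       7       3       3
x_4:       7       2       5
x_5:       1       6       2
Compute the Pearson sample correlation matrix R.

Step 1 — column means:
  mean(X) = (3 + 5 + 7 + 7 + 1) / 5 = 23/5 = 4.6
  mean(Y) = (4 + 7 + 3 + 2 + 6) / 5 = 22/5 = 4.4
  mean(Z) = (4 + 6 + 3 + 5 + 2) / 5 = 20/5 = 4

Step 2 — sample variances and covariances s[i,j] = (1/(n-1)) · Σ_k (x_{k,i} - mean_i) · (x_{k,j} - mean_j), with n-1 = 4:
  s[X,X] = ((-1.6)·(-1.6) + (0.4)·(0.4) + (2.4)·(2.4) + (2.4)·(2.4) + (-3.6)·(-3.6)) / 4 = 27.2/4 = 6.8
  s[X,Y] = ((-1.6)·(-0.4) + (0.4)·(2.6) + (2.4)·(-1.4) + (2.4)·(-2.4) + (-3.6)·(1.6)) / 4 = -13.2/4 = -3.3
  s[X,Z] = ((-1.6)·(0) + (0.4)·(2) + (2.4)·(-1) + (2.4)·(1) + (-3.6)·(-2)) / 4 = 8/4 = 2
  s[Y,Y] = ((-0.4)·(-0.4) + (2.6)·(2.6) + (-1.4)·(-1.4) + (-2.4)·(-2.4) + (1.6)·(1.6)) / 4 = 17.2/4 = 4.3
  s[Y,Z] = ((-0.4)·(0) + (2.6)·(2) + (-1.4)·(-1) + (-2.4)·(1) + (1.6)·(-2)) / 4 = 1/4 = 0.25
  s[Z,Z] = ((0)·(0) + (2)·(2) + (-1)·(-1) + (1)·(1) + (-2)·(-2)) / 4 = 10/4 = 2.5
  Sample standard deviations s_i = √(s[i,i]):
  s(X) = √(6.8) = 2.6077
  s(Y) = √(4.3) = 2.0736
  s(Z) = √(2.5) = 1.5811

Step 3 — r_{ij} = s_{ij} / (s_i · s_j):
  r[X,X] = 1 (diagonal).
  r[X,Y] = -3.3 / (2.6077 · 2.0736) = -3.3 / 5.4074 = -0.6103
  r[X,Z] = 2 / (2.6077 · 1.5811) = 2 / 4.1231 = 0.4851
  r[Y,Y] = 1 (diagonal).
  r[Y,Z] = 0.25 / (2.0736 · 1.5811) = 0.25 / 3.2787 = 0.0762
  r[Z,Z] = 1 (diagonal).

R is symmetric with unit diagonal. Assembling:

R = [[1, -0.6103, 0.4851],
 [-0.6103, 1, 0.0762],
 [0.4851, 0.0762, 1]]


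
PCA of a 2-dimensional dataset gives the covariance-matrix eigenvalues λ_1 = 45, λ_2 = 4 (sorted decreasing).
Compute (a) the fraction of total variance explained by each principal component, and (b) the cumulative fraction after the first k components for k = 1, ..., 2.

Step 1 — total variance = trace(Sigma) = Σ λ_i = 45 + 4 = 49.

Step 2 — fraction explained by component i = λ_i / Σ λ:
  PC1: 45/49 = 0.9184
  PC2: 4/49 = 0.0816

Step 3 — cumulative fraction after k components = (λ_1 + ... + λ_k) / Σ λ:
  k = 1: 45/49 = 0.9184
  k = 2: (45 + 4)/49 = 49/49 = 1

Summary (fraction, with percent):

explained: PC1 0.9184 (91.84%), PC2 0.0816 (8.16%);  cumulative: 0.9184, 1


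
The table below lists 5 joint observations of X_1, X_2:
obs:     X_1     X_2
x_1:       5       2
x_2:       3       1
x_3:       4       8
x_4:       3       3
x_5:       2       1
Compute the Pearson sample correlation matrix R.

Step 1 — column means:
  mean(X_1) = (5 + 3 + 4 + 3 + 2) / 5 = 17/5 = 3.4
  mean(X_2) = (2 + 1 + 8 + 3 + 1) / 5 = 15/5 = 3

Step 2 — sample variances and covariances s[i,j] = (1/(n-1)) · Σ_k (x_{k,i} - mean_i) · (x_{k,j} - mean_j), with n-1 = 4:
  s[X_1,X_1] = ((1.6)·(1.6) + (-0.4)·(-0.4) + (0.6)·(0.6) + (-0.4)·(-0.4) + (-1.4)·(-1.4)) / 4 = 5.2/4 = 1.3
  s[X_1,X_2] = ((1.6)·(-1) + (-0.4)·(-2) + (0.6)·(5) + (-0.4)·(0) + (-1.4)·(-2)) / 4 = 5/4 = 1.25
  s[X_2,X_2] = ((-1)·(-1) + (-2)·(-2) + (5)·(5) + (0)·(0) + (-2)·(-2)) / 4 = 34/4 = 8.5
  Sample standard deviations s_i = √(s[i,i]):
  s(X_1) = √(1.3) = 1.1402
  s(X_2) = √(8.5) = 2.9155

Step 3 — r_{ij} = s_{ij} / (s_i · s_j):
  r[X_1,X_1] = 1 (diagonal).
  r[X_1,X_2] = 1.25 / (1.1402 · 2.9155) = 1.25 / 3.3242 = 0.376
  r[X_2,X_2] = 1 (diagonal).

R is symmetric with unit diagonal. Assembling:

R = [[1, 0.376],
 [0.376, 1]]


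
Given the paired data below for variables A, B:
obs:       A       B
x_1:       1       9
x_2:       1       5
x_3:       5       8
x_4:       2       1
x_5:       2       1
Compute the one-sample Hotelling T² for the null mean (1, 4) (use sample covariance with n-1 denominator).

Step 1 — sample mean vector:
  mean(A) = (1 + 1 + 5 + 2 + 2) / 5 = 11/5 = 2.2
  mean(B) = (9 + 5 + 8 + 1 + 1) / 5 = 24/5 = 4.8
  x̄ = (2.2, 4.8),  deviation x̄ - mu_0 = (2.2, 4.8) - (1, 4) = (1.2, 0.8).

Step 2 — sample covariance matrix, S[i,j] = (1/(n-1)) · Σ_k (x_{k,i} - mean_i) · (x_{k,j} - mean_j), divisor n-1 = 4:
  S[A,A] = ((-1.2)·(-1.2) + (-1.2)·(-1.2) + (2.8)·(2.8) + (-0.2)·(-0.2) + (-0.2)·(-0.2)) / 4 = 10.8/4 = 2.7
  S[A,B] = ((-1.2)·(4.2) + (-1.2)·(0.2) + (2.8)·(3.2) + (-0.2)·(-3.8) + (-0.2)·(-3.8)) / 4 = 5.2/4 = 1.3
  S[B,B] = ((4.2)·(4.2) + (0.2)·(0.2) + (3.2)·(3.2) + (-3.8)·(-3.8) + (-3.8)·(-3.8)) / 4 = 56.8/4 = 14.2
  S = [[2.7, 1.3],
 [1.3, 14.2]].

Step 3 — invert S. det(S) = 2.7·14.2 - (1.3)² = 36.65.
  S^{-1} = (1/det) · [[d, -b], [-b, a]] = [[0.3874, -0.0355],
 [-0.0355, 0.0737]].

Step 4 — quadratic form (x̄ - mu_0)^T · S^{-1} · (x̄ - mu_0):
  S^{-1} · (x̄ - mu_0) = (0.4366, 0.0164),
  (x̄ - mu_0)^T · [...] = (1.2)·(0.4366) + (0.8)·(0.0164) = 0.537.

Step 5 — scale by n: T² = 5 · 0.537 = 2.6849.

T² ≈ 2.6849


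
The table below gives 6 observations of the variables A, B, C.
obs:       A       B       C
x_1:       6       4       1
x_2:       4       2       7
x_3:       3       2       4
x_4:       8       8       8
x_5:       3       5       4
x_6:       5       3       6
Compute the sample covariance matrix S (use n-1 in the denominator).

Step 1 — column means:
  mean(A) = (6 + 4 + 3 + 8 + 3 + 5) / 6 = 29/6 = 4.8333
  mean(B) = (4 + 2 + 2 + 8 + 5 + 3) / 6 = 24/6 = 4
  mean(C) = (1 + 7 + 4 + 8 + 4 + 6) / 6 = 30/6 = 5

Step 2 — sample covariance S[i,j] = (1/(n-1)) · Σ_k (x_{k,i} - mean_i) · (x_{k,j} - mean_j), with n-1 = 5.
  S[A,A] = ((1.1667)·(1.1667) + (-0.8333)·(-0.8333) + (-1.8333)·(-1.8333) + (3.1667)·(3.1667) + (-1.8333)·(-1.8333) + (0.1667)·(0.1667)) / 5 = 18.8333/5 = 3.7667
  S[A,B] = ((1.1667)·(0) + (-0.8333)·(-2) + (-1.8333)·(-2) + (3.1667)·(4) + (-1.8333)·(1) + (0.1667)·(-1)) / 5 = 16/5 = 3.2
  S[A,C] = ((1.1667)·(-4) + (-0.8333)·(2) + (-1.8333)·(-1) + (3.1667)·(3) + (-1.8333)·(-1) + (0.1667)·(1)) / 5 = 7/5 = 1.4
  S[B,B] = ((0)·(0) + (-2)·(-2) + (-2)·(-2) + (4)·(4) + (1)·(1) + (-1)·(-1)) / 5 = 26/5 = 5.2
  S[B,C] = ((0)·(-4) + (-2)·(2) + (-2)·(-1) + (4)·(3) + (1)·(-1) + (-1)·(1)) / 5 = 8/5 = 1.6
  S[C,C] = ((-4)·(-4) + (2)·(2) + (-1)·(-1) + (3)·(3) + (-1)·(-1) + (1)·(1)) / 5 = 32/5 = 6.4

S is symmetric (S[j,i] = S[i,j]). Assembling:

S = [[3.7667, 3.2, 1.4],
 [3.2, 5.2, 1.6],
 [1.4, 1.6, 6.4]]


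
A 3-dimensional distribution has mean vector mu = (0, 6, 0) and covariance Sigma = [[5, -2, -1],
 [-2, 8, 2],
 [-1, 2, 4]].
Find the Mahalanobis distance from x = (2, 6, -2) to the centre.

Step 1 — centre the observation: (x - mu) = (2, 0, -2).

Step 2 — invert Sigma (cofactor / det for 3×3, or solve directly):
  Sigma^{-1} = [[0.2258, 0.0484, 0.0323],
 [0.0484, 0.1532, -0.0645],
 [0.0323, -0.0645, 0.2903]].

Step 3 — form the quadratic (x - mu)^T · Sigma^{-1} · (x - mu):
  Sigma^{-1} · (x - mu) = (0.3871, 0.2258, -0.5161).
  (x - mu)^T · [Sigma^{-1} · (x - mu)] = (2)·(0.3871) + (0)·(0.2258) + (-2)·(-0.5161) = 1.8065.

Step 4 — take square root: d = √(1.8065) ≈ 1.344.

d(x, mu) = √(1.8065) ≈ 1.344


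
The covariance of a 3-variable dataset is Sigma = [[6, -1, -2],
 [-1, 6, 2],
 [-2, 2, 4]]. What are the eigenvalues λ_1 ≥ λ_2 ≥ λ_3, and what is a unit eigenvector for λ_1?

Step 1 — characteristic polynomial p(λ) = det(λI - Sigma) = λ³ - tr·λ² + c_1·λ - det, where tr = trace, c_1 = sum of the principal 2×2 minors, det = det(Sigma):
  tr = 6 + 6 + 4 = 16,
  c_1 = (6·6 - (-1)²) + (6·4 - (-2)²) + (6·4 - (2)²) = 35 + 20 + 20 = 75,
  det = 6·(6·4 - (2)²) - (-1)·((-1)·4 - (2)·(-2)) + (-2)·((-1)·(2) - 6·(-2)) = 6·(20) - (-1)·(0) + (-2)·(10) = 100.
  So p(λ) = λ³ - 16λ² + 75λ - 100.
Step 2 — look for an integer root (rational root theorem: any rational root is an integer divisor of 100). Testing λ = 5:
  p(5) = 125 - 400 + 375 - 100 = 0  ✓
  Dividing out (λ - 5): p(λ) = (λ - 5)(λ² - 11λ + 20).
Step 3 — remaining eigenvalues from the quadratic λ² - 11λ + 20 = 0:
  Δ = 11² - 4·20 = 121 - 80 = 41,  λ = (11 ± √41)/2 = (11 ± 6.4031)/2 ≈ 8.7016 or 2.2984.
  Sorted: λ_1 = 8.7016,  λ_2 = 5,  λ_3 = 2.2984  (check: sum = 16 = tr ✓).

Step 4 — unit eigenvector for λ_1 ≈ 8.7016: v spans the null space of (Sigma - λ_1 I), whose rows are
  r_1 = (-2.7016, -1, -2),  r_2 = (-1, -2.7016, 2),  r_3 = (-2, 2, -4.7016).
  v is orthogonal to every row, so take v ∝ r_1 × r_2 = ((-1)·(2) - (-2)·(-2.7016), (-2)·(-1) - (-2.7016)·(2), (-2.7016)·(-2.7016) - (-1)·(-1)) ≈ (-7.4031, 7.4031, 6.2984).
  Rescale (multiply by -1 so the first nonzero entry is positive): u = (7.4031, -7.4031, -6.2984).
  ||u|| = √((7.4031)² + (-7.4031)² + (-6.2984)²) = √(149.2828) ≈ 12.2181,  v_1 = u/||u|| ≈ (0.6059, -0.6059, -0.5155) (||v_1|| = 1).

λ_1 = 8.7016,  λ_2 = 5,  λ_3 = 2.2984;  v_1 ≈ (0.6059, -0.6059, -0.5155)


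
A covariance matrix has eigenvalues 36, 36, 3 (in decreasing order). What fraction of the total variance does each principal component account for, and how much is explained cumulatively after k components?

Step 1 — total variance = trace(Sigma) = Σ λ_i = 36 + 36 + 3 = 75.

Step 2 — fraction explained by component i = λ_i / Σ λ:
  PC1: 36/75 = 0.48
  PC2: 36/75 = 0.48
  PC3: 3/75 = 0.04

Step 3 — cumulative fraction after k components = (λ_1 + ... + λ_k) / Σ λ:
  k = 1: 36/75 = 0.48
  k = 2: (36 + 36)/75 = 72/75 = 0.96
  k = 3: (36 + 36 + 3)/75 = 75/75 = 1

Summary (fraction, with percent):

explained: PC1 0.48 (48%), PC2 0.48 (48%), PC3 0.04 (4%);  cumulative: 0.48, 0.96, 1


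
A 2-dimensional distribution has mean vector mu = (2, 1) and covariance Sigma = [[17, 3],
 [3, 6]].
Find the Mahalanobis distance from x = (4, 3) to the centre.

Step 1 — centre the observation: (x - mu) = (2, 2).

Step 2 — invert Sigma. det(Sigma) = 17·6 - (3)² = 93.
  Sigma^{-1} = (1/det) · [[d, -b], [-b, a]] = [[0.0645, -0.0323],
 [-0.0323, 0.1828]].

Step 3 — form the quadratic (x - mu)^T · Sigma^{-1} · (x - mu):
  Sigma^{-1} · (x - mu) = (0.0645, 0.3011).
  (x - mu)^T · [Sigma^{-1} · (x - mu)] = (2)·(0.0645) + (2)·(0.3011) = 0.7312.

Step 4 — take square root: d = √(0.7312) ≈ 0.8551.

d(x, mu) = √(0.7312) ≈ 0.8551


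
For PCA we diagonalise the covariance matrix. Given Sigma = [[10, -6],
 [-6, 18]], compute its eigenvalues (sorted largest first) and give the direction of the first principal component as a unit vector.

Step 1 — characteristic polynomial of 2×2 Sigma:
  det(Sigma - λI) = λ² - trace · λ + det = 0.
  trace = 10 + 18 = 28, det = 10·18 - (-6)² = 144.
Step 2 — discriminant:
  Δ = trace² - 4·det = 784 - 576 = 208.
Step 3 — eigenvalues:
  λ = (trace ± √Δ)/2 = (28 ± 14.4222)/2,
  λ_1 = 21.2111,  λ_2 = 6.7889.

Step 4 — unit eigenvector for λ_1: solve (Sigma - λ_1 I)v = 0. First row:
  (10 - 21.2111)·v_x + (-6)·v_y = 0, i.e. (-11.2111)·v_x + (-6)·v_y = 0,
  so v ∝ (b, λ_1 - a) = (-6, 11.2111); multiply by -1 so the first entry is positive: u = (6, -11.2111).
  ||u|| = √((6)² + (-11.2111)²) = √(161.6888) ≈ 12.7157,
  v_1 = u/||u|| ≈ (0.4719, -0.8817) (||v_1|| = 1).

λ_1 = 21.2111,  λ_2 = 6.7889;  v_1 ≈ (0.4719, -0.8817)


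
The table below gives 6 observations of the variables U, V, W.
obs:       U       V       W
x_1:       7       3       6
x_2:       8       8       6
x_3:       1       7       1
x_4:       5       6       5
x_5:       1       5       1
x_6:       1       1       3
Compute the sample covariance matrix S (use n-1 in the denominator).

Step 1 — column means:
  mean(U) = (7 + 8 + 1 + 5 + 1 + 1) / 6 = 23/6 = 3.8333
  mean(V) = (3 + 8 + 7 + 6 + 5 + 1) / 6 = 30/6 = 5
  mean(W) = (6 + 6 + 1 + 5 + 1 + 3) / 6 = 22/6 = 3.6667

Step 2 — sample covariance S[i,j] = (1/(n-1)) · Σ_k (x_{k,i} - mean_i) · (x_{k,j} - mean_j), with n-1 = 5.
  S[U,U] = ((3.1667)·(3.1667) + (4.1667)·(4.1667) + (-2.8333)·(-2.8333) + (1.1667)·(1.1667) + (-2.8333)·(-2.8333) + (-2.8333)·(-2.8333)) / 5 = 52.8333/5 = 10.5667
  S[U,V] = ((3.1667)·(-2) + (4.1667)·(3) + (-2.8333)·(2) + (1.1667)·(1) + (-2.8333)·(0) + (-2.8333)·(-4)) / 5 = 13/5 = 2.6
  S[U,W] = ((3.1667)·(2.3333) + (4.1667)·(2.3333) + (-2.8333)·(-2.6667) + (1.1667)·(1.3333) + (-2.8333)·(-2.6667) + (-2.8333)·(-0.6667)) / 5 = 35.6667/5 = 7.1333
  S[V,V] = ((-2)·(-2) + (3)·(3) + (2)·(2) + (1)·(1) + (0)·(0) + (-4)·(-4)) / 5 = 34/5 = 6.8
  S[V,W] = ((-2)·(2.3333) + (3)·(2.3333) + (2)·(-2.6667) + (1)·(1.3333) + (0)·(-2.6667) + (-4)·(-0.6667)) / 5 = 1/5 = 0.2
  S[W,W] = ((2.3333)·(2.3333) + (2.3333)·(2.3333) + (-2.6667)·(-2.6667) + (1.3333)·(1.3333) + (-2.6667)·(-2.6667) + (-0.6667)·(-0.6667)) / 5 = 27.3333/5 = 5.4667

S is symmetric (S[j,i] = S[i,j]). Assembling:

S = [[10.5667, 2.6, 7.1333],
 [2.6, 6.8, 0.2],
 [7.1333, 0.2, 5.4667]]


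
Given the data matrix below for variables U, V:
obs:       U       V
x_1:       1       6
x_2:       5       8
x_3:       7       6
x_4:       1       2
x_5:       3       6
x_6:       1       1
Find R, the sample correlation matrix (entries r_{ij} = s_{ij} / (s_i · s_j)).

Step 1 — column means:
  mean(U) = (1 + 5 + 7 + 1 + 3 + 1) / 6 = 18/6 = 3
  mean(V) = (6 + 8 + 6 + 2 + 6 + 1) / 6 = 29/6 = 4.8333

Step 2 — sample variances and covariances s[i,j] = (1/(n-1)) · Σ_k (x_{k,i} - mean_i) · (x_{k,j} - mean_j), with n-1 = 5:
  s[U,U] = ((-2)·(-2) + (2)·(2) + (4)·(4) + (-2)·(-2) + (0)·(0) + (-2)·(-2)) / 5 = 32/5 = 6.4
  s[U,V] = ((-2)·(1.1667) + (2)·(3.1667) + (4)·(1.1667) + (-2)·(-2.8333) + (0)·(1.1667) + (-2)·(-3.8333)) / 5 = 22/5 = 4.4
  s[V,V] = ((1.1667)·(1.1667) + (3.1667)·(3.1667) + (1.1667)·(1.1667) + (-2.8333)·(-2.8333) + (1.1667)·(1.1667) + (-3.8333)·(-3.8333)) / 5 = 36.8333/5 = 7.3667
  Sample standard deviations s_i = √(s[i,i]):
  s(U) = √(6.4) = 2.5298
  s(V) = √(7.3667) = 2.7142

Step 3 — r_{ij} = s_{ij} / (s_i · s_j):
  r[U,U] = 1 (diagonal).
  r[U,V] = 4.4 / (2.5298 · 2.7142) = 4.4 / 6.8663 = 0.6408
  r[V,V] = 1 (diagonal).

R is symmetric with unit diagonal. Assembling:

R = [[1, 0.6408],
 [0.6408, 1]]


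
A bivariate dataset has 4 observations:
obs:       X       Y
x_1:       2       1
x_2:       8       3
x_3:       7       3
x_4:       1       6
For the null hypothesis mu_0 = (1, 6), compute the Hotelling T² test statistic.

Step 1 — sample mean vector:
  mean(X) = (2 + 8 + 7 + 1) / 4 = 18/4 = 4.5
  mean(Y) = (1 + 3 + 3 + 6) / 4 = 13/4 = 3.25
  x̄ = (4.5, 3.25),  deviation x̄ - mu_0 = (4.5, 3.25) - (1, 6) = (3.5, -2.75).

Step 2 — sample covariance matrix, S[i,j] = (1/(n-1)) · Σ_k (x_{k,i} - mean_i) · (x_{k,j} - mean_j), divisor n-1 = 3:
  S[X,X] = ((-2.5)·(-2.5) + (3.5)·(3.5) + (2.5)·(2.5) + (-3.5)·(-3.5)) / 3 = 37/3 = 12.3333
  S[X,Y] = ((-2.5)·(-2.25) + (3.5)·(-0.25) + (2.5)·(-0.25) + (-3.5)·(2.75)) / 3 = -5.5/3 = -1.8333
  S[Y,Y] = ((-2.25)·(-2.25) + (-0.25)·(-0.25) + (-0.25)·(-0.25) + (2.75)·(2.75)) / 3 = 12.75/3 = 4.25
  S = [[12.3333, -1.8333],
 [-1.8333, 4.25]].

Step 3 — invert S. det(S) = 12.3333·4.25 - (-1.8333)² = 49.0556.
  S^{-1} = (1/det) · [[d, -b], [-b, a]] = [[0.0866, 0.0374],
 [0.0374, 0.2514]].

Step 4 — quadratic form (x̄ - mu_0)^T · S^{-1} · (x̄ - mu_0):
  S^{-1} · (x̄ - mu_0) = (0.2005, -0.5606),
  (x̄ - mu_0)^T · [...] = (3.5)·(0.2005) + (-2.75)·(-0.5606) = 2.2432.

Step 5 — scale by n: T² = 4 · 2.2432 = 8.9728.

T² ≈ 8.9728


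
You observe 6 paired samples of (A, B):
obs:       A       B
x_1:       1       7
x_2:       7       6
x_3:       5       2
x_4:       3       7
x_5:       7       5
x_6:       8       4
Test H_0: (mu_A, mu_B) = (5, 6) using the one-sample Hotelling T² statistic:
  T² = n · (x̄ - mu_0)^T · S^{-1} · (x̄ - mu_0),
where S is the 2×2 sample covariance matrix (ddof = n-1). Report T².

Step 1 — sample mean vector:
  mean(A) = (1 + 7 + 5 + 3 + 7 + 8) / 6 = 31/6 = 5.1667
  mean(B) = (7 + 6 + 2 + 7 + 5 + 4) / 6 = 31/6 = 5.1667
  x̄ = (5.1667, 5.1667),  deviation x̄ - mu_0 = (5.1667, 5.1667) - (5, 6) = (0.1667, -0.8333).

Step 2 — sample covariance matrix, S[i,j] = (1/(n-1)) · Σ_k (x_{k,i} - mean_i) · (x_{k,j} - mean_j), divisor n-1 = 5:
  S[A,A] = ((-4.1667)·(-4.1667) + (1.8333)·(1.8333) + (-0.1667)·(-0.1667) + (-2.1667)·(-2.1667) + (1.8333)·(1.8333) + (2.8333)·(2.8333)) / 5 = 36.8333/5 = 7.3667
  S[A,B] = ((-4.1667)·(1.8333) + (1.8333)·(0.8333) + (-0.1667)·(-3.1667) + (-2.1667)·(1.8333) + (1.8333)·(-0.1667) + (2.8333)·(-1.1667)) / 5 = -13.1667/5 = -2.6333
  S[B,B] = ((1.8333)·(1.8333) + (0.8333)·(0.8333) + (-3.1667)·(-3.1667) + (1.8333)·(1.8333) + (-0.1667)·(-0.1667) + (-1.1667)·(-1.1667)) / 5 = 18.8333/5 = 3.7667
  S = [[7.3667, -2.6333],
 [-2.6333, 3.7667]].

Step 3 — invert S. det(S) = 7.3667·3.7667 - (-2.6333)² = 20.8133.
  S^{-1} = (1/det) · [[d, -b], [-b, a]] = [[0.181, 0.1265],
 [0.1265, 0.3539]].

Step 4 — quadratic form (x̄ - mu_0)^T · S^{-1} · (x̄ - mu_0):
  S^{-1} · (x̄ - mu_0) = (-0.0753, -0.2739),
  (x̄ - mu_0)^T · [...] = (0.1667)·(-0.0753) + (-0.8333)·(-0.2739) = 0.2157.

Step 5 — scale by n: T² = 6 · 0.2157 = 1.294.

T² ≈ 1.294


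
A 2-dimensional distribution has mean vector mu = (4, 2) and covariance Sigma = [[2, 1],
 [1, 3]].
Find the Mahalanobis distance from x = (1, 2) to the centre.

Step 1 — centre the observation: (x - mu) = (-3, 0).

Step 2 — invert Sigma. det(Sigma) = 2·3 - (1)² = 5.
  Sigma^{-1} = (1/det) · [[d, -b], [-b, a]] = [[0.6, -0.2],
 [-0.2, 0.4]].

Step 3 — form the quadratic (x - mu)^T · Sigma^{-1} · (x - mu):
  Sigma^{-1} · (x - mu) = (-1.8, 0.6).
  (x - mu)^T · [Sigma^{-1} · (x - mu)] = (-3)·(-1.8) + (0)·(0.6) = 5.4.

Step 4 — take square root: d = √(5.4) ≈ 2.3238.

d(x, mu) = √(5.4) ≈ 2.3238


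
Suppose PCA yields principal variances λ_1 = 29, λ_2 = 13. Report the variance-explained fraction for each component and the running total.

Step 1 — total variance = trace(Sigma) = Σ λ_i = 29 + 13 = 42.

Step 2 — fraction explained by component i = λ_i / Σ λ:
  PC1: 29/42 = 0.6905
  PC2: 13/42 = 0.3095

Step 3 — cumulative fraction after k components = (λ_1 + ... + λ_k) / Σ λ:
  k = 1: 29/42 = 0.6905
  k = 2: (29 + 13)/42 = 42/42 = 1

Summary (fraction, with percent):

explained: PC1 0.6905 (69.05%), PC2 0.3095 (30.95%);  cumulative: 0.6905, 1


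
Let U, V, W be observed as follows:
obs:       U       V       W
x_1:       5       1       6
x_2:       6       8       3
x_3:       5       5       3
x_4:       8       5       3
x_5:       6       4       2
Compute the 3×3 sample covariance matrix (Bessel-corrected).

Step 1 — column means:
  mean(U) = (5 + 6 + 5 + 8 + 6) / 5 = 30/5 = 6
  mean(V) = (1 + 8 + 5 + 5 + 4) / 5 = 23/5 = 4.6
  mean(W) = (6 + 3 + 3 + 3 + 2) / 5 = 17/5 = 3.4

Step 2 — sample covariance S[i,j] = (1/(n-1)) · Σ_k (x_{k,i} - mean_i) · (x_{k,j} - mean_j), with n-1 = 4.
  S[U,U] = ((-1)·(-1) + (0)·(0) + (-1)·(-1) + (2)·(2) + (0)·(0)) / 4 = 6/4 = 1.5
  S[U,V] = ((-1)·(-3.6) + (0)·(3.4) + (-1)·(0.4) + (2)·(0.4) + (0)·(-0.6)) / 4 = 4/4 = 1
  S[U,W] = ((-1)·(2.6) + (0)·(-0.4) + (-1)·(-0.4) + (2)·(-0.4) + (0)·(-1.4)) / 4 = -3/4 = -0.75
  S[V,V] = ((-3.6)·(-3.6) + (3.4)·(3.4) + (0.4)·(0.4) + (0.4)·(0.4) + (-0.6)·(-0.6)) / 4 = 25.2/4 = 6.3
  S[V,W] = ((-3.6)·(2.6) + (3.4)·(-0.4) + (0.4)·(-0.4) + (0.4)·(-0.4) + (-0.6)·(-1.4)) / 4 = -10.2/4 = -2.55
  S[W,W] = ((2.6)·(2.6) + (-0.4)·(-0.4) + (-0.4)·(-0.4) + (-0.4)·(-0.4) + (-1.4)·(-1.4)) / 4 = 9.2/4 = 2.3

S is symmetric (S[j,i] = S[i,j]). Assembling:

S = [[1.5, 1, -0.75],
 [1, 6.3, -2.55],
 [-0.75, -2.55, 2.3]]


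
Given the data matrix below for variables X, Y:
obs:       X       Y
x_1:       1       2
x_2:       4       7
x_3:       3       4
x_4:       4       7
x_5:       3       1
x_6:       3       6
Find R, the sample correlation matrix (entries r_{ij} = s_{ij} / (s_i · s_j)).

Step 1 — column means:
  mean(X) = (1 + 4 + 3 + 4 + 3 + 3) / 6 = 18/6 = 3
  mean(Y) = (2 + 7 + 4 + 7 + 1 + 6) / 6 = 27/6 = 4.5

Step 2 — sample variances and covariances s[i,j] = (1/(n-1)) · Σ_k (x_{k,i} - mean_i) · (x_{k,j} - mean_j), with n-1 = 5:
  s[X,X] = ((-2)·(-2) + (1)·(1) + (0)·(0) + (1)·(1) + (0)·(0) + (0)·(0)) / 5 = 6/5 = 1.2
  s[X,Y] = ((-2)·(-2.5) + (1)·(2.5) + (0)·(-0.5) + (1)·(2.5) + (0)·(-3.5) + (0)·(1.5)) / 5 = 10/5 = 2
  s[Y,Y] = ((-2.5)·(-2.5) + (2.5)·(2.5) + (-0.5)·(-0.5) + (2.5)·(2.5) + (-3.5)·(-3.5) + (1.5)·(1.5)) / 5 = 33.5/5 = 6.7
  Sample standard deviations s_i = √(s[i,i]):
  s(X) = √(1.2) = 1.0954
  s(Y) = √(6.7) = 2.5884

Step 3 — r_{ij} = s_{ij} / (s_i · s_j):
  r[X,X] = 1 (diagonal).
  r[X,Y] = 2 / (1.0954 · 2.5884) = 2 / 2.8355 = 0.7053
  r[Y,Y] = 1 (diagonal).

R is symmetric with unit diagonal. Assembling:

R = [[1, 0.7053],
 [0.7053, 1]]


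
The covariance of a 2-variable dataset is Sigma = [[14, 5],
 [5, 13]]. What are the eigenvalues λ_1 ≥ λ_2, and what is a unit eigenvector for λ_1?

Step 1 — characteristic polynomial of 2×2 Sigma:
  det(Sigma - λI) = λ² - trace · λ + det = 0.
  trace = 14 + 13 = 27, det = 14·13 - (5)² = 157.
Step 2 — discriminant:
  Δ = trace² - 4·det = 729 - 628 = 101.
Step 3 — eigenvalues:
  λ = (trace ± √Δ)/2 = (27 ± 10.0499)/2,
  λ_1 = 18.5249,  λ_2 = 8.4751.

Step 4 — unit eigenvector for λ_1: solve (Sigma - λ_1 I)v = 0. First row:
  (14 - 18.5249)·v_x + (5)·v_y = 0, i.e. (-4.5249)·v_x + (5)·v_y = 0,
  so v ∝ (b, λ_1 - a) = (5, 4.5249) = u.
  ||u|| = √((5)² + (4.5249)²) = √(45.4751) ≈ 6.7435,
  v_1 = u/||u|| ≈ (0.7415, 0.671) (||v_1|| = 1).

λ_1 = 18.5249,  λ_2 = 8.4751;  v_1 ≈ (0.7415, 0.671)


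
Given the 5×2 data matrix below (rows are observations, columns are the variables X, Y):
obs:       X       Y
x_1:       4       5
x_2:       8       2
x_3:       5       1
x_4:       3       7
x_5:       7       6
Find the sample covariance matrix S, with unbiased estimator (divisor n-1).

Step 1 — column means:
  mean(X) = (4 + 8 + 5 + 3 + 7) / 5 = 27/5 = 5.4
  mean(Y) = (5 + 2 + 1 + 7 + 6) / 5 = 21/5 = 4.2

Step 2 — sample covariance S[i,j] = (1/(n-1)) · Σ_k (x_{k,i} - mean_i) · (x_{k,j} - mean_j), with n-1 = 4.
  S[X,X] = ((-1.4)·(-1.4) + (2.6)·(2.6) + (-0.4)·(-0.4) + (-2.4)·(-2.4) + (1.6)·(1.6)) / 4 = 17.2/4 = 4.3
  S[X,Y] = ((-1.4)·(0.8) + (2.6)·(-2.2) + (-0.4)·(-3.2) + (-2.4)·(2.8) + (1.6)·(1.8)) / 4 = -9.4/4 = -2.35
  S[Y,Y] = ((0.8)·(0.8) + (-2.2)·(-2.2) + (-3.2)·(-3.2) + (2.8)·(2.8) + (1.8)·(1.8)) / 4 = 26.8/4 = 6.7

S is symmetric (S[j,i] = S[i,j]). Assembling:

S = [[4.3, -2.35],
 [-2.35, 6.7]]


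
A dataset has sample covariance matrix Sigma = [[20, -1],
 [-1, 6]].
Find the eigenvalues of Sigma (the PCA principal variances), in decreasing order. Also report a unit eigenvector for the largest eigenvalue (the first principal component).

Step 1 — characteristic polynomial of 2×2 Sigma:
  det(Sigma - λI) = λ² - trace · λ + det = 0.
  trace = 20 + 6 = 26, det = 20·6 - (-1)² = 119.
Step 2 — discriminant:
  Δ = trace² - 4·det = 676 - 476 = 200.
Step 3 — eigenvalues:
  λ = (trace ± √Δ)/2 = (26 ± 14.1421)/2,
  λ_1 = 20.0711,  λ_2 = 5.9289.

Step 4 — unit eigenvector for λ_1: solve (Sigma - λ_1 I)v = 0. First row:
  (20 - 20.0711)·v_x + (-1)·v_y = 0, i.e. (-0.0711)·v_x + (-1)·v_y = 0,
  so v ∝ (b, λ_1 - a) = (-1, 0.0711); multiply by -1 so the first entry is positive: u = (1, -0.0711).
  ||u|| = √((1)² + (-0.0711)²) = √(1.0051) ≈ 1.0025,
  v_1 = u/||u|| ≈ (0.9975, -0.0709) (||v_1|| = 1).

λ_1 = 20.0711,  λ_2 = 5.9289;  v_1 ≈ (0.9975, -0.0709)


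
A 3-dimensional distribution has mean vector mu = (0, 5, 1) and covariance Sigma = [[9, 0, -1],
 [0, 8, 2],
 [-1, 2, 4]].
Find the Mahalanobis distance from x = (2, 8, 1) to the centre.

Step 1 — centre the observation: (x - mu) = (2, 3, 0).

Step 2 — invert Sigma (cofactor / det for 3×3, or solve directly):
  Sigma^{-1} = [[0.1148, -0.0082, 0.0328],
 [-0.0082, 0.1434, -0.0738],
 [0.0328, -0.0738, 0.2951]].

Step 3 — form the quadratic (x - mu)^T · Sigma^{-1} · (x - mu):
  Sigma^{-1} · (x - mu) = (0.2049, 0.4139, -0.1557).
  (x - mu)^T · [Sigma^{-1} · (x - mu)] = (2)·(0.2049) + (3)·(0.4139) + (0)·(-0.1557) = 1.6516.

Step 4 — take square root: d = √(1.6516) ≈ 1.2852.

d(x, mu) = √(1.6516) ≈ 1.2852


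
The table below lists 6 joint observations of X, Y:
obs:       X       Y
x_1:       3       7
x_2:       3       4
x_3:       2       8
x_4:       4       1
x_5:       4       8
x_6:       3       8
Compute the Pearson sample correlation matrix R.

Step 1 — column means:
  mean(X) = (3 + 3 + 2 + 4 + 4 + 3) / 6 = 19/6 = 3.1667
  mean(Y) = (7 + 4 + 8 + 1 + 8 + 8) / 6 = 36/6 = 6

Step 2 — sample variances and covariances s[i,j] = (1/(n-1)) · Σ_k (x_{k,i} - mean_i) · (x_{k,j} - mean_j), with n-1 = 5:
  s[X,X] = ((-0.1667)·(-0.1667) + (-0.1667)·(-0.1667) + (-1.1667)·(-1.1667) + (0.8333)·(0.8333) + (0.8333)·(0.8333) + (-0.1667)·(-0.1667)) / 5 = 2.8333/5 = 0.5667
  s[X,Y] = ((-0.1667)·(1) + (-0.1667)·(-2) + (-1.1667)·(2) + (0.8333)·(-5) + (0.8333)·(2) + (-0.1667)·(2)) / 5 = -5/5 = -1
  s[Y,Y] = ((1)·(1) + (-2)·(-2) + (2)·(2) + (-5)·(-5) + (2)·(2) + (2)·(2)) / 5 = 42/5 = 8.4
  Sample standard deviations s_i = √(s[i,i]):
  s(X) = √(0.5667) = 0.7528
  s(Y) = √(8.4) = 2.8983

Step 3 — r_{ij} = s_{ij} / (s_i · s_j):
  r[X,X] = 1 (diagonal).
  r[X,Y] = -1 / (0.7528 · 2.8983) = -1 / 2.1817 = -0.4583
  r[Y,Y] = 1 (diagonal).

R is symmetric with unit diagonal. Assembling:

R = [[1, -0.4583],
 [-0.4583, 1]]


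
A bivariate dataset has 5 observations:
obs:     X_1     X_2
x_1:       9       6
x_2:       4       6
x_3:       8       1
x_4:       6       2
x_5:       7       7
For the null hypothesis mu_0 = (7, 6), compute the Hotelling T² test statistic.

Step 1 — sample mean vector:
  mean(X_1) = (9 + 4 + 8 + 6 + 7) / 5 = 34/5 = 6.8
  mean(X_2) = (6 + 6 + 1 + 2 + 7) / 5 = 22/5 = 4.4
  x̄ = (6.8, 4.4),  deviation x̄ - mu_0 = (6.8, 4.4) - (7, 6) = (-0.2, -1.6).

Step 2 — sample covariance matrix, S[i,j] = (1/(n-1)) · Σ_k (x_{k,i} - mean_i) · (x_{k,j} - mean_j), divisor n-1 = 4:
  S[X_1,X_1] = ((2.2)·(2.2) + (-2.8)·(-2.8) + (1.2)·(1.2) + (-0.8)·(-0.8) + (0.2)·(0.2)) / 4 = 14.8/4 = 3.7
  S[X_1,X_2] = ((2.2)·(1.6) + (-2.8)·(1.6) + (1.2)·(-3.4) + (-0.8)·(-2.4) + (0.2)·(2.6)) / 4 = -2.6/4 = -0.65
  S[X_2,X_2] = ((1.6)·(1.6) + (1.6)·(1.6) + (-3.4)·(-3.4) + (-2.4)·(-2.4) + (2.6)·(2.6)) / 4 = 29.2/4 = 7.3
  S = [[3.7, -0.65],
 [-0.65, 7.3]].

Step 3 — invert S. det(S) = 3.7·7.3 - (-0.65)² = 26.5875.
  S^{-1} = (1/det) · [[d, -b], [-b, a]] = [[0.2746, 0.0244],
 [0.0244, 0.1392]].

Step 4 — quadratic form (x̄ - mu_0)^T · S^{-1} · (x̄ - mu_0):
  S^{-1} · (x̄ - mu_0) = (-0.094, -0.2276),
  (x̄ - mu_0)^T · [...] = (-0.2)·(-0.094) + (-1.6)·(-0.2276) = 0.3829.

Step 5 — scale by n: T² = 5 · 0.3829 = 1.9144.

T² ≈ 1.9144


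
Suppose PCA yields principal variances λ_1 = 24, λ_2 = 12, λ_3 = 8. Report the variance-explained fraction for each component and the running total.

Step 1 — total variance = trace(Sigma) = Σ λ_i = 24 + 12 + 8 = 44.

Step 2 — fraction explained by component i = λ_i / Σ λ:
  PC1: 24/44 = 0.5455
  PC2: 12/44 = 0.2727
  PC3: 8/44 = 0.1818

Step 3 — cumulative fraction after k components = (λ_1 + ... + λ_k) / Σ λ:
  k = 1: 24/44 = 0.5455
  k = 2: (24 + 12)/44 = 36/44 = 0.8182
  k = 3: (24 + 12 + 8)/44 = 44/44 = 1

Summary (fraction, with percent):

explained: PC1 0.5455 (54.55%), PC2 0.2727 (27.27%), PC3 0.1818 (18.18%);  cumulative: 0.5455, 0.8182, 1


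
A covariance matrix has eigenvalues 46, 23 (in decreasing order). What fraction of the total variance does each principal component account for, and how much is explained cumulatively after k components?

Step 1 — total variance = trace(Sigma) = Σ λ_i = 46 + 23 = 69.

Step 2 — fraction explained by component i = λ_i / Σ λ:
  PC1: 46/69 = 0.6667
  PC2: 23/69 = 0.3333

Step 3 — cumulative fraction after k components = (λ_1 + ... + λ_k) / Σ λ:
  k = 1: 46/69 = 0.6667
  k = 2: (46 + 23)/69 = 69/69 = 1

Summary (fraction, with percent):

explained: PC1 0.6667 (66.67%), PC2 0.3333 (33.33%);  cumulative: 0.6667, 1


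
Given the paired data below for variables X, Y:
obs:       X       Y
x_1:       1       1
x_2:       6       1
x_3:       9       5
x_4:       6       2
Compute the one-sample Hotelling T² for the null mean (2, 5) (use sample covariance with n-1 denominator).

Step 1 — sample mean vector:
  mean(X) = (1 + 6 + 9 + 6) / 4 = 22/4 = 5.5
  mean(Y) = (1 + 1 + 5 + 2) / 4 = 9/4 = 2.25
  x̄ = (5.5, 2.25),  deviation x̄ - mu_0 = (5.5, 2.25) - (2, 5) = (3.5, -2.75).

Step 2 — sample covariance matrix, S[i,j] = (1/(n-1)) · Σ_k (x_{k,i} - mean_i) · (x_{k,j} - mean_j), divisor n-1 = 3:
  S[X,X] = ((-4.5)·(-4.5) + (0.5)·(0.5) + (3.5)·(3.5) + (0.5)·(0.5)) / 3 = 33/3 = 11
  S[X,Y] = ((-4.5)·(-1.25) + (0.5)·(-1.25) + (3.5)·(2.75) + (0.5)·(-0.25)) / 3 = 14.5/3 = 4.8333
  S[Y,Y] = ((-1.25)·(-1.25) + (-1.25)·(-1.25) + (2.75)·(2.75) + (-0.25)·(-0.25)) / 3 = 10.75/3 = 3.5833
  S = [[11, 4.8333],
 [4.8333, 3.5833]].

Step 3 — invert S. det(S) = 11·3.5833 - (4.8333)² = 16.0556.
  S^{-1} = (1/det) · [[d, -b], [-b, a]] = [[0.2232, -0.301],
 [-0.301, 0.6851]].

Step 4 — quadratic form (x̄ - mu_0)^T · S^{-1} · (x̄ - mu_0):
  S^{-1} · (x̄ - mu_0) = (1.609, -2.9377),
  (x̄ - mu_0)^T · [...] = (3.5)·(1.609) + (-2.75)·(-2.9377) = 13.7102.

Step 5 — scale by n: T² = 4 · 13.7102 = 54.8408.

T² ≈ 54.8408


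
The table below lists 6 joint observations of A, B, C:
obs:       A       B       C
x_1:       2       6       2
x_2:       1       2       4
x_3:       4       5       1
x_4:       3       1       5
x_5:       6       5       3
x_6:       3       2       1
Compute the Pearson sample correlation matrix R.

Step 1 — column means:
  mean(A) = (2 + 1 + 4 + 3 + 6 + 3) / 6 = 19/6 = 3.1667
  mean(B) = (6 + 2 + 5 + 1 + 5 + 2) / 6 = 21/6 = 3.5
  mean(C) = (2 + 4 + 1 + 5 + 3 + 1) / 6 = 16/6 = 2.6667

Step 2 — sample variances and covariances s[i,j] = (1/(n-1)) · Σ_k (x_{k,i} - mean_i) · (x_{k,j} - mean_j), with n-1 = 5:
  s[A,A] = ((-1.1667)·(-1.1667) + (-2.1667)·(-2.1667) + (0.8333)·(0.8333) + (-0.1667)·(-0.1667) + (2.8333)·(2.8333) + (-0.1667)·(-0.1667)) / 5 = 14.8333/5 = 2.9667
  s[A,B] = ((-1.1667)·(2.5) + (-2.1667)·(-1.5) + (0.8333)·(1.5) + (-0.1667)·(-2.5) + (2.8333)·(1.5) + (-0.1667)·(-1.5)) / 5 = 6.5/5 = 1.3
  s[A,C] = ((-1.1667)·(-0.6667) + (-2.1667)·(1.3333) + (0.8333)·(-1.6667) + (-0.1667)·(2.3333) + (2.8333)·(0.3333) + (-0.1667)·(-1.6667)) / 5 = -2.6667/5 = -0.5333
  s[B,B] = ((2.5)·(2.5) + (-1.5)·(-1.5) + (1.5)·(1.5) + (-2.5)·(-2.5) + (1.5)·(1.5) + (-1.5)·(-1.5)) / 5 = 21.5/5 = 4.3
  s[B,C] = ((2.5)·(-0.6667) + (-1.5)·(1.3333) + (1.5)·(-1.6667) + (-2.5)·(2.3333) + (1.5)·(0.3333) + (-1.5)·(-1.6667)) / 5 = -9/5 = -1.8
  s[C,C] = ((-0.6667)·(-0.6667) + (1.3333)·(1.3333) + (-1.6667)·(-1.6667) + (2.3333)·(2.3333) + (0.3333)·(0.3333) + (-1.6667)·(-1.6667)) / 5 = 13.3333/5 = 2.6667
  Sample standard deviations s_i = √(s[i,i]):
  s(A) = √(2.9667) = 1.7224
  s(B) = √(4.3) = 2.0736
  s(C) = √(2.6667) = 1.633

Step 3 — r_{ij} = s_{ij} / (s_i · s_j):
  r[A,A] = 1 (diagonal).
  r[A,B] = 1.3 / (1.7224 · 2.0736) = 1.3 / 3.5716 = 0.364
  r[A,C] = -0.5333 / (1.7224 · 1.633) = -0.5333 / 2.8127 = -0.1896
  r[B,B] = 1 (diagonal).
  r[B,C] = -1.8 / (2.0736 · 1.633) = -1.8 / 3.3862 = -0.5316
  r[C,C] = 1 (diagonal).

R is symmetric with unit diagonal. Assembling:

R = [[1, 0.364, -0.1896],
 [0.364, 1, -0.5316],
 [-0.1896, -0.5316, 1]]
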